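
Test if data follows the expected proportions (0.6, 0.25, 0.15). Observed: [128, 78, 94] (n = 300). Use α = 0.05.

Expected: [180.0, 75.0, 45.0]. χ² = 68.498. df = 2, critical = 5.991. Reject H₀.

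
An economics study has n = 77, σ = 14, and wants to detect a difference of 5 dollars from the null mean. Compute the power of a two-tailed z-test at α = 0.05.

SE = σ/√n = 14/√77 = 1.595. Non-centrality λ = d/SE = 5/1.595 = 3.134. Power ≈ Φ(λ - z_{α/2}) = Φ(3.134 - 1.96) = Φ(1.174) = 0.88.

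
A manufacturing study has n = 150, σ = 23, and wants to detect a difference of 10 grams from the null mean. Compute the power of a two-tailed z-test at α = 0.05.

SE = σ/√n = 23/√150 = 1.878. Non-centrality λ = d/SE = 10/1.878 = 5.325. Power ≈ Φ(λ - z_{α/2}) = Φ(5.325 - 1.96) = Φ(3.365) = 1.0.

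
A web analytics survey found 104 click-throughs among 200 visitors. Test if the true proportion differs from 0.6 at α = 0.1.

p̂ = 0.52, p₀ = 0.6. z = (p̂ - p₀)/√(p₀(1-p₀)/n) = -2.309. Critical: ±1.645. Reject H₀.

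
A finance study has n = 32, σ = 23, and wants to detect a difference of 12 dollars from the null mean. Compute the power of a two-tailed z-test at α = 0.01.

SE = σ/√n = 23/√32 = 4.066. Non-centrality λ = d/SE = 12/4.066 = 2.951. Power ≈ Φ(λ - z_{α/2}) = Φ(2.951 - 2.576) = Φ(0.375) = 0.646.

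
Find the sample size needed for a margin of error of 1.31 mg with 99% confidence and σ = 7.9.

n = (z*σ/E)² = (2.576×7.9/1.31)² = 241.3 → n = 242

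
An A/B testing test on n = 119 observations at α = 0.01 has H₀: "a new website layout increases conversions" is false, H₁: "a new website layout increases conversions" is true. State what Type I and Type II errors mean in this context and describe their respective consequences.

Type I (false positive): concluding that a new website layout increases conversions when it is not — rolling out a layout that doesn't actually help — wasted engineering effort. Type II (false negative): failing to conclude that a new website layout increases conversions when it is — discarding a layout that would have improved conversions — lost revenue. Which is costlier depends on domain priorities and is a judgement call rather than a statistical fact.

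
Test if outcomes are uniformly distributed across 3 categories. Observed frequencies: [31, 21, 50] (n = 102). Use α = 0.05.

Expected = 34 each. χ² = Σ(O-E)²/E = 12.765. df = 2, critical value = 5.991. Reject H₀.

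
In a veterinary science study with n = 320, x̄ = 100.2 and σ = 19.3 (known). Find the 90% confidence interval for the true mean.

CI = x̄ ± z*(σ/√n) = 100.2 ± 1.645(19.3/√320) = 100.2 ± 1.77 = (98.43, 101.97)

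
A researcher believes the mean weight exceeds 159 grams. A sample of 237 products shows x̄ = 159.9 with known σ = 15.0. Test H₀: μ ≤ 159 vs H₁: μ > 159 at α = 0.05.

z = 0.924. Critical value: 1.645. Fail to reject H₀.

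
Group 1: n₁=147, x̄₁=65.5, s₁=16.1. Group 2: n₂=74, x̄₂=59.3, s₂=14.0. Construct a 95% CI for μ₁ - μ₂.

Difference = 6.2. SE = √(16.1²/147 + 14.0²/74) = 2.1. CI = (2.08, 10.32)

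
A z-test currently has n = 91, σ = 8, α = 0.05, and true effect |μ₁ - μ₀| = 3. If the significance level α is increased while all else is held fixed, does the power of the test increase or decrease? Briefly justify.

Power increases: a larger α lowers the critical value, so more of the H₁ sampling distribution falls in the rejection region.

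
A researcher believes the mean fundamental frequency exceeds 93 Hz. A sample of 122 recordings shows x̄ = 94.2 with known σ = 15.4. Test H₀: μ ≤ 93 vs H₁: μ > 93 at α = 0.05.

z = 0.861. Critical value: 1.645. Fail to reject H₀.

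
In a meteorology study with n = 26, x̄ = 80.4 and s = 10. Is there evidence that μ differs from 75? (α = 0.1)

t = (x̄ - μ₀)/(s/√n) = (80.4 - 75)/(10/√26) = 2.753. df = 25, critical t = ±1.708. Reject H₀.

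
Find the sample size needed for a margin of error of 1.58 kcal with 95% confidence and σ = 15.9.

n = (z*σ/E)² = (1.96×15.9/1.58)² = 389.04 → n = 390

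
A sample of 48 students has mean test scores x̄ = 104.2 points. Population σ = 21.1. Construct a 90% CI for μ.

CI = x̄ ± z*(σ/√n) = 104.2 ± 1.645(21.1/√48) = 104.2 ± 5.01 = (99.19, 109.21)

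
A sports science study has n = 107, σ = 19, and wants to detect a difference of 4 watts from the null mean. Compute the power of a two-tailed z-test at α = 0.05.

SE = σ/√n = 19/√107 = 1.837. Non-centrality λ = d/SE = 4/1.837 = 2.178. Power ≈ Φ(λ - z_{α/2}) = Φ(2.178 - 1.96) = Φ(0.218) = 0.586.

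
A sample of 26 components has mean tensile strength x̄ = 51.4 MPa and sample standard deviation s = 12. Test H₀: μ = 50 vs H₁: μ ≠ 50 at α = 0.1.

t = (x̄ - μ₀)/(s/√n) = (51.4 - 50)/(12/√26) = 0.595. df = 25, critical t = ±1.708. Fail to reject H₀.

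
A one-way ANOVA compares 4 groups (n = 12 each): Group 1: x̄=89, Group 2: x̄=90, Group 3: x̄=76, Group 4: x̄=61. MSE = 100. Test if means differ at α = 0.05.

Grand mean = 79.0. SS_between = 6648.0, MS_between = 2216.0. F = 22.16, F_crit ≈ 2.816. Reject H₀.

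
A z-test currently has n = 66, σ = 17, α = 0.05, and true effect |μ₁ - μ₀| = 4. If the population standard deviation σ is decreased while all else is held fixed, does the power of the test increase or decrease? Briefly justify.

Power increases: a smaller σ shrinks the standard error σ/√n, moving the sampling distribution under H₁ further from the critical value.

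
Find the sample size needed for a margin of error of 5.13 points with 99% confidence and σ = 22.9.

n = (z*σ/E)² = (2.576×22.9/5.13)² = 132.2 → n = 133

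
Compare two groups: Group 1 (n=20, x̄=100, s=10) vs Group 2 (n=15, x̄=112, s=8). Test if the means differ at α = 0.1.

Pooled sp = 9.2. t = -3.817, df = 33. Critical t = ±1.692. Reject H₀.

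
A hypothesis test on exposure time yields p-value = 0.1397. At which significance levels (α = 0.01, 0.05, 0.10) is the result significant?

p = 0.1397. Not significant at any of the given levels.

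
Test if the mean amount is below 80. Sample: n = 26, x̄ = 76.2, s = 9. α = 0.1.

t = (76.2 - 80)/(9/√26) = -2.153, df = 25. Critical t = -1.316. Reject H₀.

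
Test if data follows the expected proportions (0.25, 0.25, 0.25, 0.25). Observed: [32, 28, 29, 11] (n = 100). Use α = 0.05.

Expected: [25.0, 25.0, 25.0, 25.0]. χ² = 10.8. df = 3, critical = 7.815. Reject H₀.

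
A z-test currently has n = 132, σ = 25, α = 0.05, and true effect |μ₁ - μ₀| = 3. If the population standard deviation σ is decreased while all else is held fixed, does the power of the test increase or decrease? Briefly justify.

Power increases: a smaller σ shrinks the standard error σ/√n, moving the sampling distribution under H₁ further from the critical value.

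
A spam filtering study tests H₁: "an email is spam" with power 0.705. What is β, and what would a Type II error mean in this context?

β = 1 - power = 1 - 0.705 = 0.295. A Type II error is failing to reject H₀ when H₀ is false (false negative) — here, failing to conclude that an email is spam when in fact it is true. Consequence: a spam email lands in the inbox.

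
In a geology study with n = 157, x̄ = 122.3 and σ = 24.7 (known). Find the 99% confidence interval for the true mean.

CI = x̄ ± z*(σ/√n) = 122.3 ± 2.576(24.7/√157) = 122.3 ± 5.08 = (117.22, 127.38)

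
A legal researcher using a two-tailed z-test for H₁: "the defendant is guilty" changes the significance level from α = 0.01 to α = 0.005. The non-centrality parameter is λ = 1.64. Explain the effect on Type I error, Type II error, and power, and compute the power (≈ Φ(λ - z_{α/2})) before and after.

Decreasing α from 0.01 to 0.005:
• Type I error rate decreases (α is the Type I rate by definition).
• Critical value moves from z_{α/2} = 2.576 to 2.807, so power = Φ(λ - z_{α/2}) goes from Φ(1.64 - 2.576) = 0.175 to Φ(1.64 - 2.807) = 0.122.
• Type II error rate β = 1 - power therefore increases (0.825 → 0.878).
Appropriate when false positives are costly — here, convicting an innocent person.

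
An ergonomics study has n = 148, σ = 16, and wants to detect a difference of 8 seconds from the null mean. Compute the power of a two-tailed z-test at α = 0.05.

SE = σ/√n = 16/√148 = 1.315. Non-centrality λ = d/SE = 8/1.315 = 6.083. Power ≈ Φ(λ - z_{α/2}) = Φ(6.083 - 1.96) = Φ(4.123) = 1.0.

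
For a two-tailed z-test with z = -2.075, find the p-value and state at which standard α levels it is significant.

p = 2·P(Z > |-2.075|) = 2·(1 - Φ(2.075)) ≈ 0.038. Significant at α = 0.1; Significant at α = 0.05.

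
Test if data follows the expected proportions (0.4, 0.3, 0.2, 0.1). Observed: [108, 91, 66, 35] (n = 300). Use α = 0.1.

Expected: [120.0, 90.0, 60.0, 30.0]. χ² = 2.644. df = 3, critical = 6.251. Fail to reject H₀.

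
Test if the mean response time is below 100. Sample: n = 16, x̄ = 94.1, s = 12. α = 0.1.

t = (94.1 - 100)/(12/√16) = -1.967, df = 15. Critical t = -1.341. Reject H₀.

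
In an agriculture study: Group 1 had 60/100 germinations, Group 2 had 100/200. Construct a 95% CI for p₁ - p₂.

p̂₁ = 0.6, p̂₂ = 0.5. Difference = 0.1. CI = (-0.018, 0.218)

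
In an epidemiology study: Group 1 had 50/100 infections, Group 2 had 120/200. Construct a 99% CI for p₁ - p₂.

p̂₁ = 0.5, p̂₂ = 0.6. Difference = -0.1. CI = (-0.257, 0.057)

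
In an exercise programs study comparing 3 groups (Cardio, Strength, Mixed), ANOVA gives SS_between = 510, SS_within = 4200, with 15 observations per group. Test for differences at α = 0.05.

df_between = 2, df_within = 42. F = MS_between/MS_within = 255.0/100.0 = 2.55. F_crit ≈ 3.22. Fail to reject H₀.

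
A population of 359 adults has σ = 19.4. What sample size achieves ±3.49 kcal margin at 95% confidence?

Without FPC: n₀ = (1.96×19.4/3.49)² = 118.704. With FPC: n = n₀N/(n₀+N-1) = 89.4 → n = 90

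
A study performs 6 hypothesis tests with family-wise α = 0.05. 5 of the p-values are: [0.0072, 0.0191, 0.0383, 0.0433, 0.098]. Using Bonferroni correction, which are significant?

Bonferroni α = 0.05/6 = 0.00833. Significant p-values: [0.0072]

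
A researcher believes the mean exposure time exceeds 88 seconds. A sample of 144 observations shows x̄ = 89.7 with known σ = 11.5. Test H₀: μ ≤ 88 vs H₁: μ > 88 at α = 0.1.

z = 1.774. Critical value: 1.28. Reject H₀.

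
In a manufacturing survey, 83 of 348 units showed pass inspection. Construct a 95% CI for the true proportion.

p̂ = 0.239. CI = p̂ ± z*√(p̂(1-p̂)/n) = (0.194, 0.283)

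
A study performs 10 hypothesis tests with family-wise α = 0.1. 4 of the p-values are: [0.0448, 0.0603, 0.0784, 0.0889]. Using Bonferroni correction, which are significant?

Bonferroni α = 0.1/10 = 0.01. None of the given p-values are significant.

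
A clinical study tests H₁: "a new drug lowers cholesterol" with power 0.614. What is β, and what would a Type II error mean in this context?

β = 1 - power = 1 - 0.614 = 0.386. A Type II error is failing to reject H₀ when H₀ is false (false negative) — here, failing to conclude that a new drug lowers cholesterol when in fact it is true. Consequence: shelving an effective drug — patients miss out on a treatment that would have helped.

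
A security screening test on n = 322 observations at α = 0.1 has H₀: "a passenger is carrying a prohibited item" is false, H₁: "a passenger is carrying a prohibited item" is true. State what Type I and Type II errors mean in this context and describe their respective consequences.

Type I (false positive): concluding that a passenger is carrying a prohibited item when it is not — detaining an innocent passenger — delay and inconvenience. Type II (false negative): failing to conclude that a passenger is carrying a prohibited item when it is — letting a prohibited item through — security breach. Which is costlier depends on domain priorities and is a judgement call rather than a statistical fact.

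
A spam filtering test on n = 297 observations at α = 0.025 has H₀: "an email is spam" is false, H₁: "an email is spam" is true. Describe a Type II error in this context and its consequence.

Type II error: failing to reject H₀ when it is false — concluding that an email is spam is not supported when in fact it is. Consequence: a spam email lands in the inbox.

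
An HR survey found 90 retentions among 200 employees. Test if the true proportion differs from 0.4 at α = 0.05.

p̂ = 0.45, p₀ = 0.4. z = (p̂ - p₀)/√(p₀(1-p₀)/n) = 1.443. Critical: ±1.96. Fail to reject H₀.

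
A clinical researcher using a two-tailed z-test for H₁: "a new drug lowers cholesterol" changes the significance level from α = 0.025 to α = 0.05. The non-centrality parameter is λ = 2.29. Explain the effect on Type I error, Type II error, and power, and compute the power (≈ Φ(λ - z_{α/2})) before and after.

Increasing α from 0.025 to 0.05:
• Type I error rate increases (α is the Type I rate by definition).
• Critical value moves from z_{α/2} = 2.241 to 1.96, so power = Φ(λ - z_{α/2}) goes from Φ(2.29 - 2.241) = 0.52 to Φ(2.29 - 1.96) = 0.629.
• Type II error rate β = 1 - power therefore decreases (0.48 → 0.371).
Appropriate when false negatives are costly — here, shelving an effective drug — patients miss out on a treatment that would have helped.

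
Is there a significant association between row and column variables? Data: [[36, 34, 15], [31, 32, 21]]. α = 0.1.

χ² = 1.428. df = 2, critical = 4.605. Fail to reject H₀. No evidence of dependence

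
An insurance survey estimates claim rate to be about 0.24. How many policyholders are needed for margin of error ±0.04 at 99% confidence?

n = z²p(1-p)/E² = 2.576²×0.24×0.76/0.04² = 756.5 → n = 757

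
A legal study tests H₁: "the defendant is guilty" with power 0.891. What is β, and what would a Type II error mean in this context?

β = 1 - power = 1 - 0.891 = 0.109. A Type II error is failing to reject H₀ when H₀ is false (false negative) — here, failing to conclude that the defendant is guilty when in fact it is true. Consequence: acquitting a guilty person.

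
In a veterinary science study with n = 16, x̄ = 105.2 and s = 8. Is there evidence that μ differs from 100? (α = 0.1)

t = (x̄ - μ₀)/(s/√n) = (105.2 - 100)/(8/√16) = 2.6. df = 15, critical t = ±1.753. Reject H₀.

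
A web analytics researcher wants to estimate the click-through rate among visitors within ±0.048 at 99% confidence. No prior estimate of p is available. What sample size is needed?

Conservative approach: use p = 0.5 (maximizes p(1-p) = 0.25). n = z²(0.25)/E² = 2.576²×0.25/0.048² = 720.03 → n = 721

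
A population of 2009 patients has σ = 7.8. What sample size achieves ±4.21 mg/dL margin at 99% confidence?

Without FPC: n₀ = (2.576×7.8/4.21)² = 22.778. With FPC: n = n₀N/(n₀+N-1) = 22.5 → n = 23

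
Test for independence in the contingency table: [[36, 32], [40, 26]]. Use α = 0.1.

χ² = 0.802. df = 1, critical = 2.706. Fail to reject H₀. No evidence of dependence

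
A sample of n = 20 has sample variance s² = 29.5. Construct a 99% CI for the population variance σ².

df = 19. χ²_{0.005} = 38.582, χ²_{0.995} = 6.844. CI for σ² = ((n-1)s²/χ²_{α/2}, (n-1)s²/χ²_{1-α/2}) = (19·29.5/38.582, 19·29.5/6.844) = (14.53, 81.9)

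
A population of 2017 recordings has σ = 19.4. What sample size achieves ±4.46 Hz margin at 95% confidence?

Without FPC: n₀ = (1.96×19.4/4.46)² = 72.685. With FPC: n = n₀N/(n₀+N-1) = 70.2 → n = 71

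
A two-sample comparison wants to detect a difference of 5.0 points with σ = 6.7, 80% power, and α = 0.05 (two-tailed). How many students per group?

n per group = 2(z_α/2 + z_β)²σ²/d² = 2×(1.96 + 0.84)²×6.7²/5.0² = 28.2 → n = 29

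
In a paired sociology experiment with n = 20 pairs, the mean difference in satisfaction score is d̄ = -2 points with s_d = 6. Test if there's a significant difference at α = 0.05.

t = d̄/(s_d/√n) = -2/(6/√20) = -1.491. df = 19, critical t = ±2.093. Fail to reject H₀.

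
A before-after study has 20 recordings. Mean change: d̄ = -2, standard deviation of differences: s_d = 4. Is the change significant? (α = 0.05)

t = d̄/(s_d/√n) = -2/(4/√20) = -2.236. df = 19, critical t = ±2.093. Reject H₀.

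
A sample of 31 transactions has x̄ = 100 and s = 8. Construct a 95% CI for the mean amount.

CI = x̄ ± t*(s/√n) = 100 ± 2.042(8/√31) = (97.07, 102.93)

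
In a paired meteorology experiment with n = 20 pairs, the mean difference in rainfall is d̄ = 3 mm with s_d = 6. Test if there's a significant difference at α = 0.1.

t = d̄/(s_d/√n) = 3/(6/√20) = 2.236. df = 19, critical t = ±1.729. Reject H₀.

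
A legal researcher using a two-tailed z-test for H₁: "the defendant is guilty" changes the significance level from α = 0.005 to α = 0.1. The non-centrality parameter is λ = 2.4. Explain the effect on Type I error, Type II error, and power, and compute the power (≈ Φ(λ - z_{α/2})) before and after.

Increasing α from 0.005 to 0.1:
• Type I error rate increases (α is the Type I rate by definition).
• Critical value moves from z_{α/2} = 2.807 to 1.645, so power = Φ(λ - z_{α/2}) goes from Φ(2.4 - 2.807) = 0.342 to Φ(2.4 - 1.645) = 0.775.
• Type II error rate β = 1 - power therefore decreases (0.658 → 0.225).
Appropriate when false negatives are costly — here, acquitting a guilty person.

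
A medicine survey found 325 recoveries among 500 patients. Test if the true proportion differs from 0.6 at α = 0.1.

p̂ = 0.65, p₀ = 0.6. z = (p̂ - p₀)/√(p₀(1-p₀)/n) = 2.282. Critical: ±1.645. Reject H₀.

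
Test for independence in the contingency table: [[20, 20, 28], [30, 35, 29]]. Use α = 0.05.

χ² = 1.987. df = 2, critical = 5.991. Fail to reject H₀. No evidence of dependence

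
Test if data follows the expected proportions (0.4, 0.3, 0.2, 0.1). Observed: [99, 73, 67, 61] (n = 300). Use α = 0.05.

Expected: [120.0, 90.0, 60.0, 30.0]. χ² = 39.736. df = 3, critical = 7.815. Reject H₀.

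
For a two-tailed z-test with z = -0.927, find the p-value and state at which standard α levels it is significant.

p = 2·P(Z > |-0.927|) = 2·(1 - Φ(0.927)) ≈ 0.3539. Not significant at any standard level.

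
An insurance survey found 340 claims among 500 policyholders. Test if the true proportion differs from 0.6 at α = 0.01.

p̂ = 0.68, p₀ = 0.6. z = (p̂ - p₀)/√(p₀(1-p₀)/n) = 3.651. Critical: ±2.576. Reject H₀.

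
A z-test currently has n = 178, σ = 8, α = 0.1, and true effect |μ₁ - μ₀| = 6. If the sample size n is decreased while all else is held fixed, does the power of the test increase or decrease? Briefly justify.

Power decreases: a smaller n inflates the standard error σ/√n, pulling the sampling distribution under H₁ back toward the critical value.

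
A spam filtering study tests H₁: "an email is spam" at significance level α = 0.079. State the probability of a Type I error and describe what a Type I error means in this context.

P(Type I error) = α = 0.079. A Type I error is rejecting H₀ when H₀ is actually true (false positive) — here, concluding that an email is spam when in fact this is not the case. Consequence: a legitimate email is sent to the spam folder and the user misses it.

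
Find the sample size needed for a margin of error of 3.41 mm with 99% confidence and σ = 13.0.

n = (z*σ/E)² = (2.576×13.0/3.41)² = 96.4 → n = 97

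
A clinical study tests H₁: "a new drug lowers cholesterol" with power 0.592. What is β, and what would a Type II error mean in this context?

β = 1 - power = 1 - 0.592 = 0.408. A Type II error is failing to reject H₀ when H₀ is false (false negative) — here, failing to conclude that a new drug lowers cholesterol when in fact it is true. Consequence: shelving an effective drug — patients miss out on a treatment that would have helped.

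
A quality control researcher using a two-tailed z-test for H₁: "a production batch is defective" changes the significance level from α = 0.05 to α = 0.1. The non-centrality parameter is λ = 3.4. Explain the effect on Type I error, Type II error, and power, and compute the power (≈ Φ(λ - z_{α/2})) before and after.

Increasing α from 0.05 to 0.1:
• Type I error rate increases (α is the Type I rate by definition).
• Critical value moves from z_{α/2} = 1.96 to 1.645, so power = Φ(λ - z_{α/2}) goes from Φ(3.4 - 1.96) = 0.925 to Φ(3.4 - 1.645) = 0.96.
• Type II error rate β = 1 - power therefore decreases (0.075 → 0.04).
Appropriate when false negatives are costly — here, shipping a defective batch — faulty products reach customers.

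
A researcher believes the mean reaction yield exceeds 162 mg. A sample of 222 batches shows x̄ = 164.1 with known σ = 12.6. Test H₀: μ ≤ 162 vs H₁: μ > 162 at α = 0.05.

z = 2.483. Critical value: 1.645. Reject H₀.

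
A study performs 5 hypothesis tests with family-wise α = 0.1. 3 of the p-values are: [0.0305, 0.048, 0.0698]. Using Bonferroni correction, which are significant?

Bonferroni α = 0.1/5 = 0.02. None of the given p-values are significant.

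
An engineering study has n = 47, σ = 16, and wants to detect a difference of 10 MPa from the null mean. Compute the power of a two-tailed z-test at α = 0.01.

SE = σ/√n = 16/√47 = 2.334. Non-centrality λ = d/SE = 10/2.334 = 4.285. Power ≈ Φ(λ - z_{α/2}) = Φ(4.285 - 2.576) = Φ(1.709) = 0.956.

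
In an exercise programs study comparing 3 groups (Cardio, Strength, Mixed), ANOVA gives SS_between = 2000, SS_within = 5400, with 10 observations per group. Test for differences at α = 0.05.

df_between = 2, df_within = 27. F = MS_between/MS_within = 1000.0/200.0 = 5.0. F_crit ≈ 3.354. Reject H₀. At least one mean differs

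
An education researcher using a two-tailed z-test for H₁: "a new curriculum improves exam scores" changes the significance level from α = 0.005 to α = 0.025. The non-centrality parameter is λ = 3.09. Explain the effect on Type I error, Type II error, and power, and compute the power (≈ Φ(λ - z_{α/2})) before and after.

Increasing α from 0.005 to 0.025:
• Type I error rate increases (α is the Type I rate by definition).
• Critical value moves from z_{α/2} = 2.807 to 2.241, so power = Φ(λ - z_{α/2}) goes from Φ(3.09 - 2.807) = 0.611 to Φ(3.09 - 2.241) = 0.802.
• Type II error rate β = 1 - power therefore decreases (0.389 → 0.198).
Appropriate when false negatives are costly — here, keeping the old curriculum when the new one would have helped students.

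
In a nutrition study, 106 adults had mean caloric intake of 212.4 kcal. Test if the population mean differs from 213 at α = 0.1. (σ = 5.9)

z = (x̄ - μ₀)/(σ/√n) = (212.4 - 213)/(5.9/√106) = -1.047. Critical value: ±1.645. Since |-1.047| ≤ 1.645, Fail to reject H₀.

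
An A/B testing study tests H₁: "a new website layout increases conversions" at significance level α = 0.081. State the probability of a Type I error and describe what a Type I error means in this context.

P(Type I error) = α = 0.081. A Type I error is rejecting H₀ when H₀ is actually true (false positive) — here, concluding that a new website layout increases conversions when in fact this is not the case. Consequence: rolling out a layout that doesn't actually help — wasted engineering effort.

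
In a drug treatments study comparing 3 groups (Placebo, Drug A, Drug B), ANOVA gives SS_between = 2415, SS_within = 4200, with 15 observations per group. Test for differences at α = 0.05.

df_between = 2, df_within = 42. F = MS_between/MS_within = 1207.5/100.0 = 12.075. F_crit ≈ 3.22. Reject H₀. At least one mean differs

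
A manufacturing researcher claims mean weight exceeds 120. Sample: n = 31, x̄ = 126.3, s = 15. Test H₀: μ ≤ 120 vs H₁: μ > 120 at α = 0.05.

t = (126.3 - 120)/(15/√31) = 2.338, df = 30. Critical t = 1.697. Reject H₀.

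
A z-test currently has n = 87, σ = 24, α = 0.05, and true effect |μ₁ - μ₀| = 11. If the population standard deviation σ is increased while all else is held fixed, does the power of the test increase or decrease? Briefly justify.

Power decreases: a larger σ inflates the standard error σ/√n, pulling the sampling distribution under H₁ back toward the critical value.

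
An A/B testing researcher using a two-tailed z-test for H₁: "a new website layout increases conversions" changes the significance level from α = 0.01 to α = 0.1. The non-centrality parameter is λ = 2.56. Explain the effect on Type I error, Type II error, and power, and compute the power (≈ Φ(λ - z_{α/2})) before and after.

Increasing α from 0.01 to 0.1:
• Type I error rate increases (α is the Type I rate by definition).
• Critical value moves from z_{α/2} = 2.576 to 1.645, so power = Φ(λ - z_{α/2}) goes from Φ(2.56 - 2.576) = 0.494 to Φ(2.56 - 1.645) = 0.82.
• Type II error rate β = 1 - power therefore decreases (0.506 → 0.18).
Appropriate when false negatives are costly — here, discarding a layout that would have improved conversions — lost revenue.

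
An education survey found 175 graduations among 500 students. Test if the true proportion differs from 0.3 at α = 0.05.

p̂ = 0.35, p₀ = 0.3. z = (p̂ - p₀)/√(p₀(1-p₀)/n) = 2.44. Critical: ±1.96. Reject H₀.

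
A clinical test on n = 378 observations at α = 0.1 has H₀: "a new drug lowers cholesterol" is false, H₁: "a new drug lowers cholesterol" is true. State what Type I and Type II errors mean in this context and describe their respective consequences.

Type I (false positive): concluding that a new drug lowers cholesterol when it is not — approving an ineffective drug — patients take a useless medication and may skip effective alternatives. Type II (false negative): failing to conclude that a new drug lowers cholesterol when it is — shelving an effective drug — patients miss out on a treatment that would have helped. Which is costlier depends on domain priorities and is a judgement call rather than a statistical fact.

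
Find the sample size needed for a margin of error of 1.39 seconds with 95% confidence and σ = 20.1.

n = (z*σ/E)² = (1.96×20.1/1.39)² = 803.3 → n = 804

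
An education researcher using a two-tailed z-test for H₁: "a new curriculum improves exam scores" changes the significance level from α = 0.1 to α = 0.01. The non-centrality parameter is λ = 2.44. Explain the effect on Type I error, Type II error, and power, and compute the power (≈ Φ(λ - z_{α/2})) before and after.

Decreasing α from 0.1 to 0.01:
• Type I error rate decreases (α is the Type I rate by definition).
• Critical value moves from z_{α/2} = 1.645 to 2.576, so power = Φ(λ - z_{α/2}) goes from Φ(2.44 - 1.645) = 0.787 to Φ(2.44 - 2.576) = 0.446.
• Type II error rate β = 1 - power therefore increases (0.213 → 0.554).
Appropriate when false positives are costly — here, adopting a curriculum that gives no real benefit — disruption for nothing.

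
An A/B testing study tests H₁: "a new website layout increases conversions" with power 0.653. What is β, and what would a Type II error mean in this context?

β = 1 - power = 1 - 0.653 = 0.347. A Type II error is failing to reject H₀ when H₀ is false (false negative) — here, failing to conclude that a new website layout increases conversions when in fact it is true. Consequence: discarding a layout that would have improved conversions — lost revenue.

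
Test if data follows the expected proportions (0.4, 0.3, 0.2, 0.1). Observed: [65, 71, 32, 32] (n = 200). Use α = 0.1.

Expected: [80.0, 60.0, 40.0, 20.0]. χ² = 13.629. df = 3, critical = 6.251. Reject H₀.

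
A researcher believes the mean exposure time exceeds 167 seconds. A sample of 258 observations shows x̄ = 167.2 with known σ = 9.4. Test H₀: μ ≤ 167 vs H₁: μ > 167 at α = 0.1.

z = 0.342. Critical value: 1.28. Fail to reject H₀.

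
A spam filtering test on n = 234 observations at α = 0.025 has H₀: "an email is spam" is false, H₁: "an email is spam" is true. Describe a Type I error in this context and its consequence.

Type I error: rejecting H₀ when it is true — concluding that an email is spam when in fact it is not. Consequence: a legitimate email is sent to the spam folder and the user misses it.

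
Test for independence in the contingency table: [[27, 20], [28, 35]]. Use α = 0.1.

χ² = 1.82. df = 1, critical = 2.706. Fail to reject H₀. No evidence of dependence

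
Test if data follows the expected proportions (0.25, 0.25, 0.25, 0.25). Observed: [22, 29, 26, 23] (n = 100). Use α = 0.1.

Expected: [25.0, 25.0, 25.0, 25.0]. χ² = 1.2. df = 3, critical = 6.251. Fail to reject H₀.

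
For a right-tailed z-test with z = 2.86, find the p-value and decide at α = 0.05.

p = P(Z > 2.86) = 1 - Φ(2.86) ≈ 0.0021. Since p < 0.05, reject H₀ (significant) at α = 0.05.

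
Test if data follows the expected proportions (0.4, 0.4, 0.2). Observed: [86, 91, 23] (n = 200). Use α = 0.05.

Expected: [80.0, 80.0, 40.0]. χ² = 9.188. df = 2, critical = 5.991. Reject H₀.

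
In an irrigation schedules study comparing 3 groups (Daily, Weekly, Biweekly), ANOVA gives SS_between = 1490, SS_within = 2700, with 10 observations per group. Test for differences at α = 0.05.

df_between = 2, df_within = 27. F = MS_between/MS_within = 745.0/100.0 = 7.45. F_crit ≈ 3.354. Reject H₀. At least one mean differs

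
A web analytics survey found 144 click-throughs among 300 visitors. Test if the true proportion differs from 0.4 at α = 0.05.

p̂ = 0.48, p₀ = 0.4. z = (p̂ - p₀)/√(p₀(1-p₀)/n) = 2.828. Critical: ±1.96. Reject H₀.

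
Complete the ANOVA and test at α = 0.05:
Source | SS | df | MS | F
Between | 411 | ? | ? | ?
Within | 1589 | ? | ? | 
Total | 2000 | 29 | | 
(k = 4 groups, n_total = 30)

df_between = 3, df_within = 26. MS_between = 137.0, MS_within = 61.12. F = 2.242, F_crit ≈ 2.975. Fail to reject H₀.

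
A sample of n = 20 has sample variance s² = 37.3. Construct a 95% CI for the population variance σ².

df = 19. χ²_{0.025} = 32.852, χ²_{0.975} = 8.907. CI for σ² = ((n-1)s²/χ²_{α/2}, (n-1)s²/χ²_{1-α/2}) = (19·37.3/32.852, 19·37.3/8.907) = (21.57, 79.57)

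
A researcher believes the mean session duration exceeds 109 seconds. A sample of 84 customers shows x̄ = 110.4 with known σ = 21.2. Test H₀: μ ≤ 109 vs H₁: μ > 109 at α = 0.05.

z = 0.605. Critical value: 1.645. Fail to reject H₀.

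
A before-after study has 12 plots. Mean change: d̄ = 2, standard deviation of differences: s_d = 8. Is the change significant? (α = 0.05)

t = d̄/(s_d/√n) = 2/(8/√12) = 0.866. df = 11, critical t = ±2.201. Fail to reject H₀.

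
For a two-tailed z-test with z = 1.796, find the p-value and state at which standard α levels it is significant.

p = 2·P(Z > |1.796|) = 2·(1 - Φ(1.796)) ≈ 0.0725. Significant at α = 0.1.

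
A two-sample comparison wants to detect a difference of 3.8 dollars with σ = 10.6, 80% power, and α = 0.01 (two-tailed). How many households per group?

n per group = 2(z_α/2 + z_β)²σ²/d² = 2×(2.576 + 0.84)²×10.6²/3.8² = 181.6 → n = 182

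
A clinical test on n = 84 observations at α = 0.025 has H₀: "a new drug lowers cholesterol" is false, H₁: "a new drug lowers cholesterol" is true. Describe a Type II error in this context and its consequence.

Type II error: failing to reject H₀ when it is false — concluding that a new drug lowers cholesterol is not supported when in fact it is. Consequence: shelving an effective drug — patients miss out on a treatment that would have helped.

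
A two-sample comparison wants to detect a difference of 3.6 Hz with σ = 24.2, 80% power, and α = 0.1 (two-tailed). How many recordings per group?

n per group = 2(z_α/2 + z_β)²σ²/d² = 2×(1.645 + 0.84)²×24.2²/3.6² = 558.1 → n = 559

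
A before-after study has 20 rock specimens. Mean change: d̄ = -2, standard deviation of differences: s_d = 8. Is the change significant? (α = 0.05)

t = d̄/(s_d/√n) = -2/(8/√20) = -1.118. df = 19, critical t = ±2.093. Fail to reject H₀.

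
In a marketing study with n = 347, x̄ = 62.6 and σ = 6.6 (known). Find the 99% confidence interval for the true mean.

CI = x̄ ± z*(σ/√n) = 62.6 ± 2.576(6.6/√347) = 62.6 ± 0.91 = (61.69, 63.51)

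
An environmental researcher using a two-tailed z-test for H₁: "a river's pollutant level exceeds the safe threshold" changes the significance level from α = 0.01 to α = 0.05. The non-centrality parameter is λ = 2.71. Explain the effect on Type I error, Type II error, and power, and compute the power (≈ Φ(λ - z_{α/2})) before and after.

Increasing α from 0.01 to 0.05:
• Type I error rate increases (α is the Type I rate by definition).
• Critical value moves from z_{α/2} = 2.576 to 1.96, so power = Φ(λ - z_{α/2}) goes from Φ(2.71 - 2.576) = 0.553 to Φ(2.71 - 1.96) = 0.773.
• Type II error rate β = 1 - power therefore decreases (0.447 → 0.227).
Appropriate when false negatives are costly — here, allowing unsafe pollution to continue.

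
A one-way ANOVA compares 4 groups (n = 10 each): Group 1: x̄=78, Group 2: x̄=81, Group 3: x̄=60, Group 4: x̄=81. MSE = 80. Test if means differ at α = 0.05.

Grand mean = 75.0. SS_between = 3060.0, MS_between = 1020.0. F = 12.75, F_crit ≈ 2.866. Reject H₀.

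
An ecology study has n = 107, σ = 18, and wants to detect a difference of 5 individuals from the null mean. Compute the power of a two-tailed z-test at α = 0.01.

SE = σ/√n = 18/√107 = 1.74. Non-centrality λ = d/SE = 5/1.74 = 2.873. Power ≈ Φ(λ - z_{α/2}) = Φ(2.873 - 2.576) = Φ(0.297) = 0.617.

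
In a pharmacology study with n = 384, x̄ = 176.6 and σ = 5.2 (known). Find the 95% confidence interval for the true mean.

CI = x̄ ± z*(σ/√n) = 176.6 ± 1.96(5.2/√384) = 176.6 ± 0.52 = (176.08, 177.12)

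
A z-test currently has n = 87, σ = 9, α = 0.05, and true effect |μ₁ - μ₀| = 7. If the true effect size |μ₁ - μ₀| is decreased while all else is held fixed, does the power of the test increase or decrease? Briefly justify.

Power decreases: a smaller true effect decreases the non-centrality λ = |μ₁ - μ₀|/(σ/√n).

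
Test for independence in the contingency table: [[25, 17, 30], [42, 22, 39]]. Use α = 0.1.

χ² = 0.658. df = 2, critical = 4.605. Fail to reject H₀. No evidence of dependence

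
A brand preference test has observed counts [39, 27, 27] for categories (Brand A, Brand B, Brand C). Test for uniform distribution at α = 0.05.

Expected = 31 each. χ² = Σ(O-E)²/E = 3.097. df = 2, critical value = 5.991. Fail to reject H₀.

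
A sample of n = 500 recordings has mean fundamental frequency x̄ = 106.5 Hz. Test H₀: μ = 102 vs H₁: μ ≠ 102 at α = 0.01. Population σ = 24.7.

z = (x̄ - μ₀)/(σ/√n) = (106.5 - 102)/(24.7/√500) = 4.074. Critical value: ±2.576. Since |4.074| > 2.576, Reject H₀.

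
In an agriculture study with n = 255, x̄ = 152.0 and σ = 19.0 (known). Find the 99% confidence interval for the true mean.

CI = x̄ ± z*(σ/√n) = 152.0 ± 2.576(19.0/√255) = 152.0 ± 3.06 = (148.94, 155.06)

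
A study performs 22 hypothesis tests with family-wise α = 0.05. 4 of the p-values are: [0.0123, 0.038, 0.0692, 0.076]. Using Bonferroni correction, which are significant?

Bonferroni α = 0.05/22 = 0.00227. None of the given p-values are significant.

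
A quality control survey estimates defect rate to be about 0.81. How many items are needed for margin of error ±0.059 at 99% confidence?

n = z²p(1-p)/E² = 2.576²×0.81×0.19/0.059² = 293.4 → n = 294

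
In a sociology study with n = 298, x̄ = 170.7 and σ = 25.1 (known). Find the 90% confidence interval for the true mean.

CI = x̄ ± z*(σ/√n) = 170.7 ± 1.645(25.1/√298) = 170.7 ± 2.39 = (168.31, 173.09)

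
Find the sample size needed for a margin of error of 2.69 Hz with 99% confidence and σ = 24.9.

n = (z*σ/E)² = (2.576×24.9/2.69)² = 568.6 → n = 569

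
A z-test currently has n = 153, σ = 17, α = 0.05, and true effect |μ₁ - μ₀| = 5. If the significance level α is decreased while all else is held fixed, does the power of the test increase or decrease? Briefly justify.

Power decreases: a smaller α raises the critical value, so less of the H₁ sampling distribution falls in the rejection region.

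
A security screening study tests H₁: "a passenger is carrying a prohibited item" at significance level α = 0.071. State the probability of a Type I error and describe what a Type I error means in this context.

P(Type I error) = α = 0.071. A Type I error is rejecting H₀ when H₀ is actually true (false positive) — here, concluding that a passenger is carrying a prohibited item when in fact this is not the case. Consequence: detaining an innocent passenger — delay and inconvenience.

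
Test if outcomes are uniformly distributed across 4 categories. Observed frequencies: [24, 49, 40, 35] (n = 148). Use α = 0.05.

Expected = 37 each. χ² = Σ(O-E)²/E = 8.811. df = 3, critical value = 7.815. Reject H₀.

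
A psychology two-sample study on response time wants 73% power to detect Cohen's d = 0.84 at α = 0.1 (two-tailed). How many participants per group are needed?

z_{α/2} = 1.645, z_β = Φ⁻¹(0.73) = 0.613. For large effect (d = 0.84): n per group = 2(z_{α/2} + z_β)²/d² = 2(1.645 + 0.613)²/0.84² = 14.5 → 15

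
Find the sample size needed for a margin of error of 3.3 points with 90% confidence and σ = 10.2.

n = (z*σ/E)² = (1.645×10.2/3.3)² = 25.9 → n = 26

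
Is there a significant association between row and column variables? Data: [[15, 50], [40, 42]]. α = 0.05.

χ² = 10.23. df = 1, critical = 3.841. Reject H₀. Variables are dependent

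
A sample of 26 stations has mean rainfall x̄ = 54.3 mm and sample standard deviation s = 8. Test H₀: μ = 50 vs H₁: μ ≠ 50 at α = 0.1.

t = (x̄ - μ₀)/(s/√n) = (54.3 - 50)/(8/√26) = 2.741. df = 25, critical t = ±1.708. Reject H₀.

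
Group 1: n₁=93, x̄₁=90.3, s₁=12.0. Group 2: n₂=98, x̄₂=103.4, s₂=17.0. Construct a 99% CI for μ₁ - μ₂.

Difference = -13.1. SE = √(12.0²/93 + 17.0²/98) = 2.121. CI = (-18.56, -7.64)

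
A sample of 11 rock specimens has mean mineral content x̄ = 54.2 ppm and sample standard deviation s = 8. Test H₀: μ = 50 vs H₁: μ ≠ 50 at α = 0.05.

t = (x̄ - μ₀)/(s/√n) = (54.2 - 50)/(8/√11) = 1.741. df = 10, critical t = ±2.228. Fail to reject H₀.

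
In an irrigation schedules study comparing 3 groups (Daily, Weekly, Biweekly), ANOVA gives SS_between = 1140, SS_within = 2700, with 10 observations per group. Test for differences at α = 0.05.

df_between = 2, df_within = 27. F = MS_between/MS_within = 570.0/100.0 = 5.7. F_crit ≈ 3.354. Reject H₀. At least one mean differs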